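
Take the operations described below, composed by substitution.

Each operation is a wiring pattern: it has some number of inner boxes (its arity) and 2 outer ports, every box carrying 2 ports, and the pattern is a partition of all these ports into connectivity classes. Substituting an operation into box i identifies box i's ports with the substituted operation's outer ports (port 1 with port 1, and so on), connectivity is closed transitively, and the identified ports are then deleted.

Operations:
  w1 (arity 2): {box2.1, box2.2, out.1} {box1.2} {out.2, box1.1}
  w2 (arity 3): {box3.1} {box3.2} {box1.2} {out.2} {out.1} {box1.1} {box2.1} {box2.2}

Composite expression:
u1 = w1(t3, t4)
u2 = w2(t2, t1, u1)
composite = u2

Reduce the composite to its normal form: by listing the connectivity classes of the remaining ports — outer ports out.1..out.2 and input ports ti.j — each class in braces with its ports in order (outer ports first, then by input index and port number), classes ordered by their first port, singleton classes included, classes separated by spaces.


{out.1} {out.2} {t1.1} {t1.2} {t2.1} {t2.2} {t3.1} {t3.2} {t4.1, t4.2}

Reachability decides: close wires over w2-identified ports.
through w1, on inputs (t3, t4): {out.1, t4.1, t4.2} {out.2, t3.1} {t3.2} (out.j = stage outer ports)
through w2, on inputs (t2, t1, t3, t4): {out.1} {out.2} {t1.1} {t1.2} {t2.1} {t2.2} {t3.1} {t3.2} {t4.1, t4.2} (out.j = stage outer ports)


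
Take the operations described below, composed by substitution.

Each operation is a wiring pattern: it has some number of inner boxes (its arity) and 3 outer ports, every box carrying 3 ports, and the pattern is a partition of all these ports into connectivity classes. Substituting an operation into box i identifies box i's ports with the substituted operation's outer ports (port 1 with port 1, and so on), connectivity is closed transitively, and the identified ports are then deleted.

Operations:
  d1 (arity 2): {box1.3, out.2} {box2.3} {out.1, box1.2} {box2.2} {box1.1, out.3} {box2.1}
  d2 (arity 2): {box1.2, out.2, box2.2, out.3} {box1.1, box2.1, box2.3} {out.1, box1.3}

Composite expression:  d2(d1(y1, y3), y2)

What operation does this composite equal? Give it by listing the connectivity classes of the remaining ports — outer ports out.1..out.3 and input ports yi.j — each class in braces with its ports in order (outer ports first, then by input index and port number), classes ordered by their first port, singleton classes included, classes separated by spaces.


Two ports join when wires chain via d2-identified ports.
through d1, on inputs (y1, y3): {out.1, y1.2} {out.2, y1.3} {out.3, y1.1} {y3.1} {y3.2} {y3.3} (out.j = stage outer ports)
through d2, on inputs (y1, y3, y2): {out.1, y1.1} {out.2, out.3, y1.3, y2.2} {y1.2, y2.1, y2.3} {y3.1} {y3.2} {y3.3} (out.j = stage outer ports)

{out.1, y1.1} {out.2, out.3, y1.3, y2.2} {y1.2, y2.1, y2.3} {y3.1} {y3.2} {y3.3}


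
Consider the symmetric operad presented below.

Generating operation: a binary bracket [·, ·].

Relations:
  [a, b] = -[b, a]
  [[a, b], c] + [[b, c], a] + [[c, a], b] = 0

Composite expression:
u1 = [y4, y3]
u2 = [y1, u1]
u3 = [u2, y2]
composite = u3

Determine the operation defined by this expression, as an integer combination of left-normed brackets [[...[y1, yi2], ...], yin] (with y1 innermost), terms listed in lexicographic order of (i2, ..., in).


-[[[y1, y3], y4], y2] + [[[y1, y4], y3], y2]

In the tensor algebra, words opening y1 carry the y1-anchored form.
Composite bracket: [[y1, [y4, y3]], y2]
Expanding via [a, b] = ab - ba: 8 signed words (2^3 = 8).
Only words starting with y1 matter:
  y1y3y4y2 appears with sign -1, giving the term -[[[y1, y3], y4], y2]
  y1y4y3y2 appears with sign +1, giving the term +[[[y1, y4], y3], y2]


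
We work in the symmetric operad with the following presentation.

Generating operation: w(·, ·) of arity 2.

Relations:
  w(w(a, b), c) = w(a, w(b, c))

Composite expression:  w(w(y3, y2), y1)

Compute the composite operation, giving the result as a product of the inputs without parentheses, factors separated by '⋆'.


Associativity of w dissolves the nesting; only the y-input order survives.
w(y3, y2) unparenthesizes to y3 ⋆ y2
w(w(y3, y2), y1) unparenthesizes to y3 ⋆ y2 ⋆ y1

y3 ⋆ y2 ⋆ y1


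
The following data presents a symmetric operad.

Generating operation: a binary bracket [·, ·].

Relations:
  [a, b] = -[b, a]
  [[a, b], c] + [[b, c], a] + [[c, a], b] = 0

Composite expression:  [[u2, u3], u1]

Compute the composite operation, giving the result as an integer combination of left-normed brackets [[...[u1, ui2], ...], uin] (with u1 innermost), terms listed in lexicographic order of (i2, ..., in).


-[[u1, u2], u3] + [[u1, u3], u2]


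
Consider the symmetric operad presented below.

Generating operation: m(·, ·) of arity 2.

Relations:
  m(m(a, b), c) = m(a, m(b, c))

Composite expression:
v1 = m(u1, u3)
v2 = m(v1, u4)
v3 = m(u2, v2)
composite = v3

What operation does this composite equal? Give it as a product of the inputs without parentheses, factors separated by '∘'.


Under associativity of m, the answer is the u's in reading order.
m(u1, u3) unparenthesizes to u1 ∘ u3
m(m(u1, u3), u4) unparenthesizes to u1 ∘ u3 ∘ u4
m(u2, m(m(u1, u3), u4)) unparenthesizes to u2 ∘ u1 ∘ u3 ∘ u4

u2 ∘ u1 ∘ u3 ∘ u4


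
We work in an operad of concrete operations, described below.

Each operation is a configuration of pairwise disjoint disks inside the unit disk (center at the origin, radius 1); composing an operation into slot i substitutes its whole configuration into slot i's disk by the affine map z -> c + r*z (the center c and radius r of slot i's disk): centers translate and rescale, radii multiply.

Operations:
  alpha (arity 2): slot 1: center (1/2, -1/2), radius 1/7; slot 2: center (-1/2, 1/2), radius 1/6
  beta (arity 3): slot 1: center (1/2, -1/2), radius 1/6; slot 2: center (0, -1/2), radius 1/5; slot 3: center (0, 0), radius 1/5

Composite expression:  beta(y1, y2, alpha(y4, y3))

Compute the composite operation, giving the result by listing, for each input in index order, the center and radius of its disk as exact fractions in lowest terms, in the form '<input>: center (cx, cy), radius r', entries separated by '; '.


y1: center (1/2, -1/2), radius 1/6; y2: center (0, -1/2), radius 1/5; y3: center (-1/10, 1/10), radius 1/30; y4: center (1/10, -1/10), radius 1/35

Nesting under beta composes maps z -> c + r*z down each y-path.
input y1: composing its 1 substitution step yields center (1/2, -1/2), radius 1/6
input y2: composing its 1 substitution step yields center (0, -1/2), radius 1/5
input y4: composing its 2 substitution steps yields center (1/10, -1/10), radius 1/35
input y3: composing its 2 substitution steps yields center (-1/10, 1/10), radius 1/30


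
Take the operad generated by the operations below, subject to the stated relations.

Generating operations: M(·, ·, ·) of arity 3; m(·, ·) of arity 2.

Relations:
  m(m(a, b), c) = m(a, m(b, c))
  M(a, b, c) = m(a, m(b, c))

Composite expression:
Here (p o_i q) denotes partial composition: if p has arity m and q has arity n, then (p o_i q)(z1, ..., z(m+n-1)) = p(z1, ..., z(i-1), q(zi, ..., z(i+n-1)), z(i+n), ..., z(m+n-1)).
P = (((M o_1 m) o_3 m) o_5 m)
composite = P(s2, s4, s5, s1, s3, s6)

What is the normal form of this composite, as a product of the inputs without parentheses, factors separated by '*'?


s2 * s4 * s5 * s1 * s3 * s6

Key point: M is associative — brackets drop, the s-order remains.
m(s2, s4) collapses to s2 * s4
m(s5, s1) collapses to s5 * s1
m(s3, s6) collapses to s3 * s6
M(m(s2, s4), m(s5, s1), m(s3, s6)) collapses to s2 * s4 * s5 * s1 * s3 * s6


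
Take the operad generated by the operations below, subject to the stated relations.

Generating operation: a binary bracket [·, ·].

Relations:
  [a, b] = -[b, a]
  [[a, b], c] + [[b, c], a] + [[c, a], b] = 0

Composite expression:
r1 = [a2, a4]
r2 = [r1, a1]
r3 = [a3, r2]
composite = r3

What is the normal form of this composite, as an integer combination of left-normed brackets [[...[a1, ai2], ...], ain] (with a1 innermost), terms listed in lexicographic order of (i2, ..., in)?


[[[a1, a2], a4], a3] - [[[a1, a4], a2], a3]

In the tensor algebra, words opening a1 carry the a1-anchored form.
Composite bracket: [a3, [[a2, a4], a1]]
Full expansion: 8 signed words from ab - ba (2^3 = 8).
Coefficients come from the a1-initial words:
  a1a2a4a3 (sign +1) contributes +[[[a1, a2], a4], a3]
  a1a4a2a3 (sign -1) contributes -[[[a1, a4], a2], a3]


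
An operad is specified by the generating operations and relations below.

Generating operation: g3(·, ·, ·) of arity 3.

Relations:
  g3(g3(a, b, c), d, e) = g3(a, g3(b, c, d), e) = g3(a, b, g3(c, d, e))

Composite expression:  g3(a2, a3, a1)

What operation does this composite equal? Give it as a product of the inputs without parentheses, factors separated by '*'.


Key point: g3 is associative — brackets drop, the a-order remains.
g3(a2, a3, a1) unparenthesizes to a2 * a3 * a1

a2 * a3 * a1


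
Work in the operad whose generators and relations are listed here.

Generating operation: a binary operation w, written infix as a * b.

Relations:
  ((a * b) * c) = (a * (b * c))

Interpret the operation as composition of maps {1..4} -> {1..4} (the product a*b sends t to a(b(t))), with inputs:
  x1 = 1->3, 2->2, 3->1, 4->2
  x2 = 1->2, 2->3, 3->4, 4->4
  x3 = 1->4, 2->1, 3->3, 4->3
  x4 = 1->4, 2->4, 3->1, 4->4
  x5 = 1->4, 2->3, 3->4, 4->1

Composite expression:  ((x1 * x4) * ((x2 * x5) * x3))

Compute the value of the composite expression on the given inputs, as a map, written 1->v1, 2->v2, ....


1->2, 2->2, 3->2, 4->2

(x1 * x4) = 1->2, 2->2, 3->3, 4->2
(x2 * x5) = 1->4, 2->4, 3->4, 4->2
((x2 * x5) * x3) = 1->2, 2->4, 3->4, 4->4
((x1 * x4) * ((x2 * x5) * x3)) = 1->2, 2->2, 3->2, 4->2


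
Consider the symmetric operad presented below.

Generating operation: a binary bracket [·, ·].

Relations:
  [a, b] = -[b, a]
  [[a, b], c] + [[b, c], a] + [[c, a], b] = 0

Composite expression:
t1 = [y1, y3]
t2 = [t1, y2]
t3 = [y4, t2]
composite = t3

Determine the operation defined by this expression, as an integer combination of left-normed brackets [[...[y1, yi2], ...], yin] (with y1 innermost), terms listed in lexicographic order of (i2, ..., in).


-[[[y1, y3], y2], y4]

In the tensor algebra, words opening y1 carry the y1-anchored form.
Composite bracket: [y4, [[y1, y3], y2]]
Expanding via [a, b] = ab - ba: 8 signed words (2^3 = 8).
Only words starting with y1 matter:
  word y1y3y2y4 has sign -1, contributing -[[[y1, y3], y2], y4]


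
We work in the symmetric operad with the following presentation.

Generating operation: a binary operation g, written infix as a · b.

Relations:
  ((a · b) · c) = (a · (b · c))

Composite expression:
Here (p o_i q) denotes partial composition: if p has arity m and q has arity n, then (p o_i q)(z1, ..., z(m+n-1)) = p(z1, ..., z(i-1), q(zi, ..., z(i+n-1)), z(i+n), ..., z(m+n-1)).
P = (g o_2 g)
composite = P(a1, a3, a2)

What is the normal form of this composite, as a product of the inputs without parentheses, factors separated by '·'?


The g-tree's shape is irrelevant; the a-reading-order decides.
(a3 · a2) spells out as a3 · a2
(a1 · (a3 · a2)) spells out as a1 · a3 · a2

a1 · a3 · a2


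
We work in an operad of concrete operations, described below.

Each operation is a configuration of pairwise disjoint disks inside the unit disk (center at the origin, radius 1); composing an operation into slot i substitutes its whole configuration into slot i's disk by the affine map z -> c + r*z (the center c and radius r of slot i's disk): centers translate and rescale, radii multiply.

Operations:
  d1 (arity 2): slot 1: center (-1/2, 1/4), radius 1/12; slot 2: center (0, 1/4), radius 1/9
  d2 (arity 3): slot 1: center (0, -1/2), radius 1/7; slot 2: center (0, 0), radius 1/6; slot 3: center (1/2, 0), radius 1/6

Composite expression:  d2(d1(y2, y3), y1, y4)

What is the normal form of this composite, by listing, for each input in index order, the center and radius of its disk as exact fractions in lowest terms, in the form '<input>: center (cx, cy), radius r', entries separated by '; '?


Each y-disk chains the slot maps above it in d2; radii multiply.
input y2: applying the 2 nested substitutions gives center (-1/14, -13/28), radius 1/84
input y3: applying the 2 nested substitutions gives center (0, -13/28), radius 1/63
input y1: applying the 1 nested substitution gives center (0, 0), radius 1/6
input y4: applying the 1 nested substitution gives center (1/2, 0), radius 1/6

y1: center (0, 0), radius 1/6; y2: center (-1/14, -13/28), radius 1/84; y3: center (0, -13/28), radius 1/63; y4: center (1/2, 0), radius 1/6


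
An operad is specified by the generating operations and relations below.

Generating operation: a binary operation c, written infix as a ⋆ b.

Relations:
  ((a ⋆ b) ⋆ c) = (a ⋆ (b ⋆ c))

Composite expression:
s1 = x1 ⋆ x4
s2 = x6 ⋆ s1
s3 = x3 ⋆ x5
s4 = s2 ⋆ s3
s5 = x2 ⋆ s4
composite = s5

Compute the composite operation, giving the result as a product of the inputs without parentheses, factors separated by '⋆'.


The c-tree's shape is irrelevant; the x-reading-order decides.
(x1 ⋆ x4) linearizes to x1 ⋆ x4
(x6 ⋆ (x1 ⋆ x4)) linearizes to x6 ⋆ x1 ⋆ x4
(x3 ⋆ x5) linearizes to x3 ⋆ x5
((x6 ⋆ (x1 ⋆ x4)) ⋆ (x3 ⋆ x5)) linearizes to x6 ⋆ x1 ⋆ x4 ⋆ x3 ⋆ x5
(x2 ⋆ ((x6 ⋆ (x1 ⋆ x4)) ⋆ (x3 ⋆ x5))) linearizes to x2 ⋆ x6 ⋆ x1 ⋆ x4 ⋆ x3 ⋆ x5

x2 ⋆ x6 ⋆ x1 ⋆ x4 ⋆ x3 ⋆ x5


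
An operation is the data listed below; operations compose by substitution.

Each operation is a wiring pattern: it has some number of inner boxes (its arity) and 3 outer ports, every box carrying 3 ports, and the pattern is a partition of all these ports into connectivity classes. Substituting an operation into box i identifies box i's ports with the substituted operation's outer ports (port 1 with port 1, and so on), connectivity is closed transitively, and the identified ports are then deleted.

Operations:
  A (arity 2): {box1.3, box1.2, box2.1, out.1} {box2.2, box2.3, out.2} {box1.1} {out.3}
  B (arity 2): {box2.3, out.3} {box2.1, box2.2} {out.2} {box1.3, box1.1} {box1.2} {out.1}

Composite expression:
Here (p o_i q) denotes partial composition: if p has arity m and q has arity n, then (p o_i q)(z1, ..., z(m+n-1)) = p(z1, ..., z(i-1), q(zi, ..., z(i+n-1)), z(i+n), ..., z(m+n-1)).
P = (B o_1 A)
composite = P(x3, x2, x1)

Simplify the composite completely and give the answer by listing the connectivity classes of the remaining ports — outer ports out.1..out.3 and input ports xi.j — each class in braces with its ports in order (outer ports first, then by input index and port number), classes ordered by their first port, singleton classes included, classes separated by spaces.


{out.1} {out.2} {out.3, x1.3} {x1.1, x1.2} {x2.1, x3.2, x3.3} {x2.2, x2.3} {x3.1}

Substituting into B glues patterns; closure does the rest.
composing A on (x3, x2), with out.j its own outer ports: {out.1, x2.1, x3.2, x3.3} {out.2, x2.2, x2.3} {out.3} {x3.1}
composing B on (x3, x2, x1), with out.j its own outer ports: {out.1} {out.2} {out.3, x1.3} {x1.1, x1.2} {x2.1, x3.2, x3.3} {x2.2, x2.3} {x3.1}


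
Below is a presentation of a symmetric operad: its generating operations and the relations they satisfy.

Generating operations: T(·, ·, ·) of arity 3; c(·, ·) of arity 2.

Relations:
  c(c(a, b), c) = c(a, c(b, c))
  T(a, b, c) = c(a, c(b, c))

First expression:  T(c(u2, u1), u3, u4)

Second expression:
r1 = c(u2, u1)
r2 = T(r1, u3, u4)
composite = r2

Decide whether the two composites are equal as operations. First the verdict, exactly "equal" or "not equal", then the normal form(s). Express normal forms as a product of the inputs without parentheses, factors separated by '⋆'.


Reducing the first expression gives u2 ⋆ u1 ⋆ u3 ⋆ u4
Reducing the second expression gives u2 ⋆ u1 ⋆ u3 ⋆ u4
Both agree, so they are equal.

equal; the common form is u2 ⋆ u1 ⋆ u3 ⋆ u4


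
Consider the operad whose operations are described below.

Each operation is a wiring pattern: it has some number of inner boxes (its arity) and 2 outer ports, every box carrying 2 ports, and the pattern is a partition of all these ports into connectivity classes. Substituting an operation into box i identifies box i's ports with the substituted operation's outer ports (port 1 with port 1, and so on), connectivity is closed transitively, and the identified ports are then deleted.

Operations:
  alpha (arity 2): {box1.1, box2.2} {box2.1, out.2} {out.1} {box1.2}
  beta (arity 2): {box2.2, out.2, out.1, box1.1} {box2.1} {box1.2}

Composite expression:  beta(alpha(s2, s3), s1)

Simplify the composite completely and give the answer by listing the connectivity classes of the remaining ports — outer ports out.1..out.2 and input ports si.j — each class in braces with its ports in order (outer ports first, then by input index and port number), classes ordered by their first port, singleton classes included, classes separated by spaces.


{out.1, out.2, s1.2} {s1.1} {s2.1, s3.2} {s2.2} {s3.1}

Connectivity passes through glued beta-boundaries; trace each wire chain.
the subtree at alpha composes to {out.1} {out.2, s3.1} {s2.1, s3.2} {s2.2} on (s2, s3); out.j = own outer ports
the subtree at beta composes to {out.1, out.2, s1.2} {s1.1} {s2.1, s3.2} {s2.2} {s3.1} on (s2, s3, s1); out.j = own outer ports


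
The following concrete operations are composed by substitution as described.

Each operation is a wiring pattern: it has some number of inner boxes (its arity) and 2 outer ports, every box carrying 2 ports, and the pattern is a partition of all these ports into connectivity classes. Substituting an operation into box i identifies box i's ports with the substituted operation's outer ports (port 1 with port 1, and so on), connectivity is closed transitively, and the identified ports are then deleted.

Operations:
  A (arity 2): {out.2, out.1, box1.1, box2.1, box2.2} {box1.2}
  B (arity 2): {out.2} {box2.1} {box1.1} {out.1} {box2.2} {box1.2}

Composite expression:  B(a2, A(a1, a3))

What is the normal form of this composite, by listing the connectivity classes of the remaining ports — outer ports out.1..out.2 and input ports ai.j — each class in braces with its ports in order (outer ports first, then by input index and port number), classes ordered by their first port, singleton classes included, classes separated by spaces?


{out.1} {out.2} {a1.1, a3.1, a3.2} {a1.2} {a2.1} {a2.2}

Two ports join when wires chain via B-identified ports.
the subtree at A composes to {out.1, out.2, a1.1, a3.1, a3.2} {a1.2} on (a1, a3); out.j = own outer ports
the subtree at B composes to {out.1} {out.2} {a1.1, a3.1, a3.2} {a1.2} {a2.1} {a2.2} on (a2, a1, a3); out.j = own outer ports


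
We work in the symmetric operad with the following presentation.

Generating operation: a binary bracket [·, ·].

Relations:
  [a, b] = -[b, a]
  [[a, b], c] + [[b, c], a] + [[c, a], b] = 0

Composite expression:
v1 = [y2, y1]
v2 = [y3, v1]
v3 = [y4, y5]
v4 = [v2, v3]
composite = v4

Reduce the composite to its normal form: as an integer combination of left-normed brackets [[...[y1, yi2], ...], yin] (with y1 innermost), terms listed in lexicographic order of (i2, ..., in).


[[[[y1, y2], y3], y4], y5] - [[[[y1, y2], y3], y5], y4]


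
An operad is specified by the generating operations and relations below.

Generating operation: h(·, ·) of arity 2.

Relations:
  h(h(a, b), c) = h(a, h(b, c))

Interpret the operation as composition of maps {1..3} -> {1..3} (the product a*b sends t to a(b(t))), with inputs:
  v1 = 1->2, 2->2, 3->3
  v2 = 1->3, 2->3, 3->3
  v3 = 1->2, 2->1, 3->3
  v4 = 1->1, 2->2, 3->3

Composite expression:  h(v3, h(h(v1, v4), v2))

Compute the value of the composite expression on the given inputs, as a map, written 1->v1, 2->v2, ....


1->3, 2->3, 3->3

h(v1, v4) = 1->2, 2->2, 3->3
h(h(v1, v4), v2) = 1->3, 2->3, 3->3
h(v3, h(h(v1, v4), v2)) = 1->3, 2->3, 3->3


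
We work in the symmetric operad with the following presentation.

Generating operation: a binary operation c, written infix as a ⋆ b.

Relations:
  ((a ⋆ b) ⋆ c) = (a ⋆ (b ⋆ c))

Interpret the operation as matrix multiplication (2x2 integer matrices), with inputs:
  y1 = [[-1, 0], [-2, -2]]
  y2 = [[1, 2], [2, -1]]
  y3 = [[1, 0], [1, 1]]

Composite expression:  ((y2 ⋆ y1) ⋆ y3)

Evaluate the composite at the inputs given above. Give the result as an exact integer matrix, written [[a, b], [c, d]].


(y2 ⋆ y1) = [[-5, -4], [0, 2]]
((y2 ⋆ y1) ⋆ y3) = [[-9, -4], [2, 2]]

[[-9, -4], [2, 2]]


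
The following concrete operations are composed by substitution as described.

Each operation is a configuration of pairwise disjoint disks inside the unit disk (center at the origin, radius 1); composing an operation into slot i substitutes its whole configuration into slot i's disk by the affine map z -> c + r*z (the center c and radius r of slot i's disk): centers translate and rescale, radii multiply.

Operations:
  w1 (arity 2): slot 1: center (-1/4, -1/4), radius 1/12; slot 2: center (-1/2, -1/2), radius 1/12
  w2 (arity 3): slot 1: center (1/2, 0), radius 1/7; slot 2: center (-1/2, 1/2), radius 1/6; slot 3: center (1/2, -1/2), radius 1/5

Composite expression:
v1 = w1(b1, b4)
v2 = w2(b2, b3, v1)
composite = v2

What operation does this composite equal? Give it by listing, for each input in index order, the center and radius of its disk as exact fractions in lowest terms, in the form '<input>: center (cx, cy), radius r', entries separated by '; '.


Each b-disk chains the slot maps above it in w2; radii multiply.
input b2: composing its 1 substitution step yields center (1/2, 0), radius 1/7
input b3: composing its 1 substitution step yields center (-1/2, 1/2), radius 1/6
input b1: composing its 2 substitution steps yields center (9/20, -11/20), radius 1/60
input b4: composing its 2 substitution steps yields center (2/5, -3/5), radius 1/60

b1: center (9/20, -11/20), radius 1/60; b2: center (1/2, 0), radius 1/7; b3: center (-1/2, 1/2), radius 1/6; b4: center (2/5, -3/5), radius 1/60


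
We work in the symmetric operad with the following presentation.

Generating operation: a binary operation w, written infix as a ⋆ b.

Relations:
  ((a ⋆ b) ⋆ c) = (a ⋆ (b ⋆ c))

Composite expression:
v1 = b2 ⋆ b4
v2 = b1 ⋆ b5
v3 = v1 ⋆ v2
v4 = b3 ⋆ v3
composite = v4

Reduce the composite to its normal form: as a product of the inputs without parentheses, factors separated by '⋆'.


b3 ⋆ b2 ⋆ b4 ⋆ b1 ⋆ b5

Every regrouping of w is equal, so read the b-inputs in written order.
(b2 ⋆ b4) spells out as b2 ⋆ b4
(b1 ⋆ b5) spells out as b1 ⋆ b5
((b2 ⋆ b4) ⋆ (b1 ⋆ b5)) spells out as b2 ⋆ b4 ⋆ b1 ⋆ b5
(b3 ⋆ ((b2 ⋆ b4) ⋆ (b1 ⋆ b5))) spells out as b3 ⋆ b2 ⋆ b4 ⋆ b1 ⋆ b5


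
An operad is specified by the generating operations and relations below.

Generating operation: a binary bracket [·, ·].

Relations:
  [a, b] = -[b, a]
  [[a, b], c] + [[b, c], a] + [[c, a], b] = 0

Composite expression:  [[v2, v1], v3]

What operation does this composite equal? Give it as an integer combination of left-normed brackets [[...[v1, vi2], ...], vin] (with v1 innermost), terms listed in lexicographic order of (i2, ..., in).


-[[v1, v2], v3]


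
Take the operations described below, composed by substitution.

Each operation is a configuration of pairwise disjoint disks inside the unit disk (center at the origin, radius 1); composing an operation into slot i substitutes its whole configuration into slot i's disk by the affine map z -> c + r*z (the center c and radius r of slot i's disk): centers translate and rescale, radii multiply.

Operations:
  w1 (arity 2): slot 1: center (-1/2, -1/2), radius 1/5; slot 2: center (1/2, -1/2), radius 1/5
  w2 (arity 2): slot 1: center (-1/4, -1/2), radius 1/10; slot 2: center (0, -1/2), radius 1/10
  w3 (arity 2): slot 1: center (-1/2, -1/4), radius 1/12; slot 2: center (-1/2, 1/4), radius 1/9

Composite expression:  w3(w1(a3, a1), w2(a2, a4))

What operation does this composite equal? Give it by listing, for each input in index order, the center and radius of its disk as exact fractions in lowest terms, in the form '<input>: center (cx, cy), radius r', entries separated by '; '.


a1: center (-11/24, -7/24), radius 1/60; a2: center (-19/36, 7/36), radius 1/90; a3: center (-13/24, -7/24), radius 1/60; a4: center (-1/2, 7/36), radius 1/90

Nesting under w3 composes maps z -> c + r*z down each a-path.
input a3: applying the 2 nested substitutions gives center (-13/24, -7/24), radius 1/60
input a1: applying the 2 nested substitutions gives center (-11/24, -7/24), radius 1/60
input a2: applying the 2 nested substitutions gives center (-19/36, 7/36), radius 1/90
input a4: applying the 2 nested substitutions gives center (-1/2, 7/36), radius 1/90


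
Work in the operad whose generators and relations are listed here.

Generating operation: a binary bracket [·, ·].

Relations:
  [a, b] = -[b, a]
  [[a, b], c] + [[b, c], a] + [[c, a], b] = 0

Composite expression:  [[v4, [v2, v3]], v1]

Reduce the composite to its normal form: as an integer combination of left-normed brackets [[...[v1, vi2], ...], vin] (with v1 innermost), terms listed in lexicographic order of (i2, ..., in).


[[[v1, v2], v3], v4] - [[[v1, v3], v2], v4] - [[[v1, v4], v2], v3] + [[[v1, v4], v3], v2]

Left-normed coefficients sit on the v1-initial expansion words.
Composite bracket: [[v4, [v2, v3]], v1]
The bracket unfolds into 8 signed words via [a, b] = ab - ba (2^3 = 8).
Coefficients come from the v1-initial words:
  v1v2v3v4 appears with sign +1, giving the term +[[[v1, v2], v3], v4]
  v1v3v2v4 appears with sign -1, giving the term -[[[v1, v3], v2], v4]
  v1v4v2v3 appears with sign -1, giving the term -[[[v1, v4], v2], v3]
  v1v4v3v2 appears with sign +1, giving the term +[[[v1, v4], v3], v2]


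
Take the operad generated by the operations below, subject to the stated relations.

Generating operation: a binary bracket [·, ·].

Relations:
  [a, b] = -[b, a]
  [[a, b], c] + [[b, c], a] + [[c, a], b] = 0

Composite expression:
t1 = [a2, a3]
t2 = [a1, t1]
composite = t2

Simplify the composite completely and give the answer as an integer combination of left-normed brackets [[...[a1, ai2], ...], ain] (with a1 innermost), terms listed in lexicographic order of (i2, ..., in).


[[a1, a2], a3] - [[a1, a3], a2]


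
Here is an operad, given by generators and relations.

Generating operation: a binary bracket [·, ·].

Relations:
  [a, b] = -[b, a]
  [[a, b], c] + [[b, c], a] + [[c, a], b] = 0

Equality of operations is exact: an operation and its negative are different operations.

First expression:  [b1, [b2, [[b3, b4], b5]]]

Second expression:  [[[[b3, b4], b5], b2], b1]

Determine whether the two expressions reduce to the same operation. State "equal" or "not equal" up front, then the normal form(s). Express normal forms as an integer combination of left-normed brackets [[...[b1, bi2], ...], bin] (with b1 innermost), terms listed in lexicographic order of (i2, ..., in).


The first expression, normalized: [[[[b1, b2], b3], b4], b5] - [[[[b1, b2], b4], b3], b5] - [[[[b1, b2], b5], b3], b4] + [[[[b1, b2], b5], b4], b3] - [[[[b1, b3], b4], b5], b2] + [[[[b1, b4], b3], b5], b2] + [[[[b1, b5], b3], b4], b2] - [[[[b1, b5], b4], b3], b2]
The second expression, normalized: [[[[b1, b2], b3], b4], b5] - [[[[b1, b2], b4], b3], b5] - [[[[b1, b2], b5], b3], b4] + [[[[b1, b2], b5], b4], b3] - [[[[b1, b3], b4], b5], b2] + [[[[b1, b4], b3], b5], b2] + [[[[b1, b5], b3], b4], b2] - [[[[b1, b5], b4], b3], b2]
The normal forms match — equal.

equal: each reduces to [[[[b1, b2], b3], b4], b5] - [[[[b1, b2], b4], b3], b5] - [[[[b1, b2], b5], b3], b4] + [[[[b1, b2], b5], b4], b3] - [[[[b1, b3], b4], b5], b2] + [[[[b1, b4], b3], b5], b2] + [[[[b1, b5], b3], b4], b2] - [[[[b1, b5], b4], b3], b2]


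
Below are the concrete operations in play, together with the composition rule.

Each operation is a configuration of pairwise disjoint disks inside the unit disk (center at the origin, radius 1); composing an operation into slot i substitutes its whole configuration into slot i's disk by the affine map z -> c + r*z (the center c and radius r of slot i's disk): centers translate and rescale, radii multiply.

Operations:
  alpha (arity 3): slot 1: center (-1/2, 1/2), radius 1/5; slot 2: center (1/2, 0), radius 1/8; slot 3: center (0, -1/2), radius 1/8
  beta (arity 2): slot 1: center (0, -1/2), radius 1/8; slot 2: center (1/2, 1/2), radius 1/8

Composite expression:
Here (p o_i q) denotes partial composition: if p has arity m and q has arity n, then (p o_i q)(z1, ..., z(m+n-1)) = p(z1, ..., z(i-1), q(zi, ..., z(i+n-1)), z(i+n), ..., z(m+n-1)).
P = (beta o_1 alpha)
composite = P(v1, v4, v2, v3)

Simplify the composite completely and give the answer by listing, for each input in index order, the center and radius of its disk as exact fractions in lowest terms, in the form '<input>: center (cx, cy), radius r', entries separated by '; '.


Follow each v-input down from beta: c' goes to c + r*c', radius to r*r'.
v1: after 2 affine steps, its disk has center (-1/16, -7/16), radius 1/40
v4: after 2 affine steps, its disk has center (1/16, -1/2), radius 1/64
v2: after 2 affine steps, its disk has center (0, -9/16), radius 1/64
v3: after 1 affine step, its disk has center (1/2, 1/2), radius 1/8

v1: center (-1/16, -7/16), radius 1/40; v2: center (0, -9/16), radius 1/64; v3: center (1/2, 1/2), radius 1/8; v4: center (1/16, -1/2), radius 1/64


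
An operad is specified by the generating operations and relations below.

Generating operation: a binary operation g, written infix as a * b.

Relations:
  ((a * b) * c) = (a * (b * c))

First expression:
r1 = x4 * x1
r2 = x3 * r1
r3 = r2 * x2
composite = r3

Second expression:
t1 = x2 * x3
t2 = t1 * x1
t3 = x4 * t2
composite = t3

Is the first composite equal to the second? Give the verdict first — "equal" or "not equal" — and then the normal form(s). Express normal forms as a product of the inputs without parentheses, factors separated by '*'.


not equal: they reduce to x3 * x4 * x1 * x2 and x4 * x2 * x3 * x1


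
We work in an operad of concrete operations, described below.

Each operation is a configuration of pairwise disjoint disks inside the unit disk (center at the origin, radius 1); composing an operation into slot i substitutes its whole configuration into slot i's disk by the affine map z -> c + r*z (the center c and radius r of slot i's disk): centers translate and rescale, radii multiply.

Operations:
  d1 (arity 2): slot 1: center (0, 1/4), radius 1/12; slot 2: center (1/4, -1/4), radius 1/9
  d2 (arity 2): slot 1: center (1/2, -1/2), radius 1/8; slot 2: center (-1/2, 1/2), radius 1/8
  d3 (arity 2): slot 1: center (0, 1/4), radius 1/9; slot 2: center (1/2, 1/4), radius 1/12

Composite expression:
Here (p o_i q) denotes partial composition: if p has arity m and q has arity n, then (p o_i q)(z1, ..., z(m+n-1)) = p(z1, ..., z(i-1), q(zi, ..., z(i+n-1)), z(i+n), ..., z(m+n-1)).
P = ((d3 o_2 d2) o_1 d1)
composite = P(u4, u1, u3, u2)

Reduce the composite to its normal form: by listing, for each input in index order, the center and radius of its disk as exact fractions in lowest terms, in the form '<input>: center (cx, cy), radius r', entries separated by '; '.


u1: center (1/36, 2/9), radius 1/81; u2: center (11/24, 7/24), radius 1/96; u3: center (13/24, 5/24), radius 1/96; u4: center (0, 5/18), radius 1/108

Affine substitution under d3: radii multiply and u-centers shift.
for u4, the 2-step affine chain lands on center (0, 5/18), radius 1/108
for u1, the 2-step affine chain lands on center (1/36, 2/9), radius 1/81
for u3, the 2-step affine chain lands on center (13/24, 5/24), radius 1/96
for u2, the 2-step affine chain lands on center (11/24, 7/24), radius 1/96


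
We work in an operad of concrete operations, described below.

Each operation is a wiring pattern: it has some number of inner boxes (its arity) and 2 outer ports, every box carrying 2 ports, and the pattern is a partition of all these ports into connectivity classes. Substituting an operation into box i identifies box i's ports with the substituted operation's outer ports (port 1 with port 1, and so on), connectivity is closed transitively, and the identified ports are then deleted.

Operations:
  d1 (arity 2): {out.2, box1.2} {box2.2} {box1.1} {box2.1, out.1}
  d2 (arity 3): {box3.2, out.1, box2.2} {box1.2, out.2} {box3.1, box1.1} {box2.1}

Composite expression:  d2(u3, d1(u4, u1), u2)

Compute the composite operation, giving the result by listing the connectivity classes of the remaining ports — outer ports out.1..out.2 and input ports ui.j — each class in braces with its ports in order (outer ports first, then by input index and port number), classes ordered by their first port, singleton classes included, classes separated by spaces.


Substituting into d2 glues patterns; closure does the rest.
stage d1: inputs (u4, u1), connectivity {out.1, u1.1} {out.2, u4.2} {u1.2} {u4.1}, out.j its boundary
stage d2: inputs (u3, u4, u1, u2), connectivity {out.1, u2.2, u4.2} {out.2, u3.2} {u1.1} {u1.2} {u2.1, u3.1} {u4.1}, out.j its boundary

{out.1, u2.2, u4.2} {out.2, u3.2} {u1.1} {u1.2} {u2.1, u3.1} {u4.1}


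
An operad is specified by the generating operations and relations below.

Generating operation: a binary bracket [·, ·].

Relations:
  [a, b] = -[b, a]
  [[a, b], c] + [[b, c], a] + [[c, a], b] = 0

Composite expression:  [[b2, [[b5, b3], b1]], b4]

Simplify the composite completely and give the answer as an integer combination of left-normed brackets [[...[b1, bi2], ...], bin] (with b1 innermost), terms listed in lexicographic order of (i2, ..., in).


-[[[[b1, b3], b5], b2], b4] + [[[[b1, b5], b3], b2], b4]


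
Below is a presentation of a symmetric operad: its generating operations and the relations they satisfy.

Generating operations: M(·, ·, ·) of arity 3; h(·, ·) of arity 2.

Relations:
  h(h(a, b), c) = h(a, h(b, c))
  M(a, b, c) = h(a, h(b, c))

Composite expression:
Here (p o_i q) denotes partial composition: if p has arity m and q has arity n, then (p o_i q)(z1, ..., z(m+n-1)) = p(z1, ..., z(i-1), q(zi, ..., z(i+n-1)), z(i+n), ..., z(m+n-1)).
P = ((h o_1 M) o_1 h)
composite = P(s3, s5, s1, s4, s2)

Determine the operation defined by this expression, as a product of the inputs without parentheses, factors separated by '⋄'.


s3 ⋄ s5 ⋄ s1 ⋄ s4 ⋄ s2

Associativity of h dissolves the nesting; only the s-input order survives.
h(s3, s5) flattens to s3 ⋄ s5
M(h(s3, s5), s1, s4) flattens to s3 ⋄ s5 ⋄ s1 ⋄ s4
h(M(h(s3, s5), s1, s4), s2) flattens to s3 ⋄ s5 ⋄ s1 ⋄ s4 ⋄ s2


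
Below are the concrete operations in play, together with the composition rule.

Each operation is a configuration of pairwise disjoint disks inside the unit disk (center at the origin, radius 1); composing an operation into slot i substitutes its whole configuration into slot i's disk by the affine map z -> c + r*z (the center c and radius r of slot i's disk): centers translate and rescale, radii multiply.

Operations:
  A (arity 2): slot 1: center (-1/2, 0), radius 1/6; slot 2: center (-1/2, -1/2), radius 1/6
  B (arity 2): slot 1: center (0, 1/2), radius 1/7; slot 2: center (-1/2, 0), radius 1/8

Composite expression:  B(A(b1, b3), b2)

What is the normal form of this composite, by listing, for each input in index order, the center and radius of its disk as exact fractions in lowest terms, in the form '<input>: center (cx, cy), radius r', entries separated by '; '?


b1: center (-1/14, 1/2), radius 1/42; b2: center (-1/2, 0), radius 1/8; b3: center (-1/14, 3/7), radius 1/42

Each b-disk chains the slot maps above it in B; radii multiply.
b1 passes through 2 substitutions, ending at center (-1/14, 1/2), radius 1/42
b3 passes through 2 substitutions, ending at center (-1/14, 3/7), radius 1/42
b2 passes through 1 substitution, ending at center (-1/2, 0), radius 1/8


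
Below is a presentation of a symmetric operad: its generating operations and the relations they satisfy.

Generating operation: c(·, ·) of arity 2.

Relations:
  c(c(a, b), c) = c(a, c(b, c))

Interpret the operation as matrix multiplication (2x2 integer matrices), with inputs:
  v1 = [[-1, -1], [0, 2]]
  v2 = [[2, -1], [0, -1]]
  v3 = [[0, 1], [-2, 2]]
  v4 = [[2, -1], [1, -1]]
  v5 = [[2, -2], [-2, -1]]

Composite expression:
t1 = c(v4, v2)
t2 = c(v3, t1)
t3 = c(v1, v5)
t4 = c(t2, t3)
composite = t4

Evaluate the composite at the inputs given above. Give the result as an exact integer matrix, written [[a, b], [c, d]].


c(v4, v2) = [[4, -1], [2, 0]]
c(v3, c(v4, v2)) = [[2, 0], [-4, 2]]
c(v1, v5) = [[0, 3], [-4, -2]]
c(c(v3, c(v4, v2)), c(v1, v5)) = [[0, 6], [-8, -16]]

[[0, 6], [-8, -16]]


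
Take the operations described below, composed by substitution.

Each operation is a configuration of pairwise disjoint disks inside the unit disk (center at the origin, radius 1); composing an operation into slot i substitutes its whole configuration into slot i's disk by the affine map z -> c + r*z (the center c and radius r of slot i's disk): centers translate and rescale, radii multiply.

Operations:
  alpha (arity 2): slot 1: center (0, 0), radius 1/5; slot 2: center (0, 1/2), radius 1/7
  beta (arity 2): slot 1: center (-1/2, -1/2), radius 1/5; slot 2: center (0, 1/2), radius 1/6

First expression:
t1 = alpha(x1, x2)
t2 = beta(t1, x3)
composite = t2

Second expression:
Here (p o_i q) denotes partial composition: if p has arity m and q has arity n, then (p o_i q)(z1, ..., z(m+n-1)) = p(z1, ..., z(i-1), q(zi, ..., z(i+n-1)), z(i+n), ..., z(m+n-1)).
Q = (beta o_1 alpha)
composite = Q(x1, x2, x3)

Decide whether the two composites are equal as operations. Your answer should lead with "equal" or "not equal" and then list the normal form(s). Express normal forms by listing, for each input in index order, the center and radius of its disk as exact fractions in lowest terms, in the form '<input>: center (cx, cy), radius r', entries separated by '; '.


equal; the common form is x1: center (-1/2, -1/2), radius 1/25; x2: center (-1/2, -2/5), radius 1/35; x3: center (0, 1/2), radius 1/6


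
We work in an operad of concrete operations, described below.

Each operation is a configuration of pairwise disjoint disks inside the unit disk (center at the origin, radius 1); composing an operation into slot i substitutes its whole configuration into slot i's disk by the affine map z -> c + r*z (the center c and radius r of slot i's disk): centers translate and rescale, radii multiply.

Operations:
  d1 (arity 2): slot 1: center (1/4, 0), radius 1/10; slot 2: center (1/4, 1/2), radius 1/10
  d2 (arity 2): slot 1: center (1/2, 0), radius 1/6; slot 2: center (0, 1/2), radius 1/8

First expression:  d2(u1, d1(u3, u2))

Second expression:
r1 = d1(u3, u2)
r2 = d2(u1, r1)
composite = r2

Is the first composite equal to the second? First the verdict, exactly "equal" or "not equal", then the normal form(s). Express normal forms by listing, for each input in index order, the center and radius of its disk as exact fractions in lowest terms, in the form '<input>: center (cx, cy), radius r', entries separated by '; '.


Normal form of the first expression: u1: center (1/2, 0), radius 1/6; u2: center (1/32, 9/16), radius 1/80; u3: center (1/32, 1/2), radius 1/80
Normal form of the second expression: u1: center (1/2, 0), radius 1/6; u2: center (1/32, 9/16), radius 1/80; u3: center (1/32, 1/2), radius 1/80
Both agree, so they are equal.

equal — both sides give u1: center (1/2, 0), radius 1/6; u2: center (1/32, 9/16), radius 1/80; u3: center (1/32, 1/2), radius 1/80


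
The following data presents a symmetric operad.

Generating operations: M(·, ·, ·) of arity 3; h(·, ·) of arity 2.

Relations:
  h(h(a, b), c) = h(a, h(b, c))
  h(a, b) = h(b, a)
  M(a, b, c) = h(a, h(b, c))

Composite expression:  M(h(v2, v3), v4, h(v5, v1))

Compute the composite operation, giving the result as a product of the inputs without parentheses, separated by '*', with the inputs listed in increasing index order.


v1 * v2 * v3 * v4 * v5

Shape and order are irrelevant to M; the v-input set decides.
h(v2, v3) spells out as v2 * v3
h(v5, v1) spells out as v5 * v1
M(h(v2, v3), v4, h(v5, v1)) spells out as v2 * v3 * v4 * v5 * v1
commutativity sorts the factors: v1 * v2 * v3 * v4 * v5
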